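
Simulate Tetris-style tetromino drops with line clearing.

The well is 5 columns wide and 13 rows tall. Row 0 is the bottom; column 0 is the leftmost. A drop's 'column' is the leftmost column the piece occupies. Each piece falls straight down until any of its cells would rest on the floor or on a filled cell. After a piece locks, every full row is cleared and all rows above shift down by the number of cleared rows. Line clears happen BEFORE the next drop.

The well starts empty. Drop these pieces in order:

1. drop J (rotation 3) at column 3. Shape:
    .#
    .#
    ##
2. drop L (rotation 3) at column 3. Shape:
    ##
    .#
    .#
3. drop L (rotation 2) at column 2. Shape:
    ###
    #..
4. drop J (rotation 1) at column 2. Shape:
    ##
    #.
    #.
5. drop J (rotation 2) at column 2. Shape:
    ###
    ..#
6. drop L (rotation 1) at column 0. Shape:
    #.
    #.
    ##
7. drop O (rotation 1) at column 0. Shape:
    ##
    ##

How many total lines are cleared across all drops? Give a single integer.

Drop 1: J rot3 at col 3 lands with bottom-row=0; cleared 0 line(s) (total 0); column heights now [0 0 0 1 3], max=3
Drop 2: L rot3 at col 3 lands with bottom-row=3; cleared 0 line(s) (total 0); column heights now [0 0 0 6 6], max=6
Drop 3: L rot2 at col 2 lands with bottom-row=5; cleared 0 line(s) (total 0); column heights now [0 0 7 7 7], max=7
Drop 4: J rot1 at col 2 lands with bottom-row=7; cleared 0 line(s) (total 0); column heights now [0 0 10 10 7], max=10
Drop 5: J rot2 at col 2 lands with bottom-row=9; cleared 0 line(s) (total 0); column heights now [0 0 11 11 11], max=11
Drop 6: L rot1 at col 0 lands with bottom-row=0; cleared 0 line(s) (total 0); column heights now [3 1 11 11 11], max=11
Drop 7: O rot1 at col 0 lands with bottom-row=3; cleared 0 line(s) (total 0); column heights now [5 5 11 11 11], max=11

Answer: 0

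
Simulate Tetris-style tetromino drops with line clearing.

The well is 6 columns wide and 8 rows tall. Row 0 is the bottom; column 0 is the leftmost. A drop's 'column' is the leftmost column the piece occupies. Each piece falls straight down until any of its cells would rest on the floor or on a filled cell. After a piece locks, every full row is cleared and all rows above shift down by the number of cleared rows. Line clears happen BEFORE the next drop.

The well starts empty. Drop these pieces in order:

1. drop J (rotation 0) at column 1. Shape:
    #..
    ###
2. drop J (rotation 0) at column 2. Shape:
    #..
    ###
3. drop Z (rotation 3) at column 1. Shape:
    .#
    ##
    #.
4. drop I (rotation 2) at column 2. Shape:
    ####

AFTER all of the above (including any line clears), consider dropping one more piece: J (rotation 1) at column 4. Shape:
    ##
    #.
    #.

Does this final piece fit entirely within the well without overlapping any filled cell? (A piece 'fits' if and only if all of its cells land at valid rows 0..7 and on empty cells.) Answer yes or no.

Drop 1: J rot0 at col 1 lands with bottom-row=0; cleared 0 line(s) (total 0); column heights now [0 2 1 1 0 0], max=2
Drop 2: J rot0 at col 2 lands with bottom-row=1; cleared 0 line(s) (total 0); column heights now [0 2 3 2 2 0], max=3
Drop 3: Z rot3 at col 1 lands with bottom-row=2; cleared 0 line(s) (total 0); column heights now [0 4 5 2 2 0], max=5
Drop 4: I rot2 at col 2 lands with bottom-row=5; cleared 0 line(s) (total 0); column heights now [0 4 6 6 6 6], max=6
Test piece J rot1 at col 4 (width 2): heights before test = [0 4 6 6 6 6]; fits = False

Answer: no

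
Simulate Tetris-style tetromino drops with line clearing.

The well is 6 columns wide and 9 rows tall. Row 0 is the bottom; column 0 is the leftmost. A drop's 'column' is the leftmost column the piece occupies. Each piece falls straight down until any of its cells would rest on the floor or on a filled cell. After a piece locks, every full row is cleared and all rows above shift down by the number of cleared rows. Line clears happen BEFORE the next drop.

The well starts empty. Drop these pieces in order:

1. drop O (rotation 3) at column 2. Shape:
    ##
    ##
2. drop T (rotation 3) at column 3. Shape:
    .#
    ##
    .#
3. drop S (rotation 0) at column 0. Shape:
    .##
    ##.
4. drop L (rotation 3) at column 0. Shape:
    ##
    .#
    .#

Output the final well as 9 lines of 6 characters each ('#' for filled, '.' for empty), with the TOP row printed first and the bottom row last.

Answer: ......
......
......
##....
.#....
.#..#.
.####.
#####.
..##..

Derivation:
Drop 1: O rot3 at col 2 lands with bottom-row=0; cleared 0 line(s) (total 0); column heights now [0 0 2 2 0 0], max=2
Drop 2: T rot3 at col 3 lands with bottom-row=1; cleared 0 line(s) (total 0); column heights now [0 0 2 3 4 0], max=4
Drop 3: S rot0 at col 0 lands with bottom-row=1; cleared 0 line(s) (total 0); column heights now [2 3 3 3 4 0], max=4
Drop 4: L rot3 at col 0 lands with bottom-row=3; cleared 0 line(s) (total 0); column heights now [6 6 3 3 4 0], max=6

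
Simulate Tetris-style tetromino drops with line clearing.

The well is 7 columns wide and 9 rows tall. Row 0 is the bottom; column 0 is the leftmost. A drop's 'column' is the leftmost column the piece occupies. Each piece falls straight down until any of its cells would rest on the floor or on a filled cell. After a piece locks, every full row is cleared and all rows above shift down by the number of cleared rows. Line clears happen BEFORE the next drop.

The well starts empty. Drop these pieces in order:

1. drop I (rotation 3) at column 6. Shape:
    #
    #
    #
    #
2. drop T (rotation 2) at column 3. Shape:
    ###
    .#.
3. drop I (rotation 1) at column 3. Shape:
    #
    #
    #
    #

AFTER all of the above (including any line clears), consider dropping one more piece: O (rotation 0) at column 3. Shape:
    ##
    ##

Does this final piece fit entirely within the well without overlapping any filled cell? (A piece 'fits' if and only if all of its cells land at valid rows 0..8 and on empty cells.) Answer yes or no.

Drop 1: I rot3 at col 6 lands with bottom-row=0; cleared 0 line(s) (total 0); column heights now [0 0 0 0 0 0 4], max=4
Drop 2: T rot2 at col 3 lands with bottom-row=0; cleared 0 line(s) (total 0); column heights now [0 0 0 2 2 2 4], max=4
Drop 3: I rot1 at col 3 lands with bottom-row=2; cleared 0 line(s) (total 0); column heights now [0 0 0 6 2 2 4], max=6
Test piece O rot0 at col 3 (width 2): heights before test = [0 0 0 6 2 2 4]; fits = True

Answer: yes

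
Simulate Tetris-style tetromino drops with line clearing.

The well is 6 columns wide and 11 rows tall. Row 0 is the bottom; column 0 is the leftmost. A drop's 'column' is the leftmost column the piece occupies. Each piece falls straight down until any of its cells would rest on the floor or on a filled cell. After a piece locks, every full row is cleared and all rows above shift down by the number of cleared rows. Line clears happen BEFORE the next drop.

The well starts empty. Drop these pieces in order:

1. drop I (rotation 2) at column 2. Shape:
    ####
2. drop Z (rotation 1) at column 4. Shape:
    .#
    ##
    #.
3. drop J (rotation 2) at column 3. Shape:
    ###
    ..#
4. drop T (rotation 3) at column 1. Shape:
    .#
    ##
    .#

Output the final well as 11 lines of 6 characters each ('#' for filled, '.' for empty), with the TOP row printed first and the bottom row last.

Answer: ......
......
......
......
......
...###
.....#
..#..#
.##.##
..#.#.
..####

Derivation:
Drop 1: I rot2 at col 2 lands with bottom-row=0; cleared 0 line(s) (total 0); column heights now [0 0 1 1 1 1], max=1
Drop 2: Z rot1 at col 4 lands with bottom-row=1; cleared 0 line(s) (total 0); column heights now [0 0 1 1 3 4], max=4
Drop 3: J rot2 at col 3 lands with bottom-row=4; cleared 0 line(s) (total 0); column heights now [0 0 1 6 6 6], max=6
Drop 4: T rot3 at col 1 lands with bottom-row=1; cleared 0 line(s) (total 0); column heights now [0 3 4 6 6 6], max=6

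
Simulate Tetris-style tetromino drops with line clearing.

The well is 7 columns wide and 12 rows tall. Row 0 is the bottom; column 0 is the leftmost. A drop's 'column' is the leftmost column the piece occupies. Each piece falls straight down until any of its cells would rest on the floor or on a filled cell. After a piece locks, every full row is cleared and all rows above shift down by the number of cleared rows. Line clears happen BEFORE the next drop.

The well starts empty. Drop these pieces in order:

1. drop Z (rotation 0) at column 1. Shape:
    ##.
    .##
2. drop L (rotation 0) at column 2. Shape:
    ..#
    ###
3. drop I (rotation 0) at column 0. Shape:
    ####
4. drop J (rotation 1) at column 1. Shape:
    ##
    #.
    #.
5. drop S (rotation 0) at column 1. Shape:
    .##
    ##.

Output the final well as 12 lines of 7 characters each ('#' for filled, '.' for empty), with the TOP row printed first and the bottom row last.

Answer: .......
.......
.......
..##...
.##....
.##....
.#.....
.#.....
#####..
..###..
.##....
..##...

Derivation:
Drop 1: Z rot0 at col 1 lands with bottom-row=0; cleared 0 line(s) (total 0); column heights now [0 2 2 1 0 0 0], max=2
Drop 2: L rot0 at col 2 lands with bottom-row=2; cleared 0 line(s) (total 0); column heights now [0 2 3 3 4 0 0], max=4
Drop 3: I rot0 at col 0 lands with bottom-row=3; cleared 0 line(s) (total 0); column heights now [4 4 4 4 4 0 0], max=4
Drop 4: J rot1 at col 1 lands with bottom-row=4; cleared 0 line(s) (total 0); column heights now [4 7 7 4 4 0 0], max=7
Drop 5: S rot0 at col 1 lands with bottom-row=7; cleared 0 line(s) (total 0); column heights now [4 8 9 9 4 0 0], max=9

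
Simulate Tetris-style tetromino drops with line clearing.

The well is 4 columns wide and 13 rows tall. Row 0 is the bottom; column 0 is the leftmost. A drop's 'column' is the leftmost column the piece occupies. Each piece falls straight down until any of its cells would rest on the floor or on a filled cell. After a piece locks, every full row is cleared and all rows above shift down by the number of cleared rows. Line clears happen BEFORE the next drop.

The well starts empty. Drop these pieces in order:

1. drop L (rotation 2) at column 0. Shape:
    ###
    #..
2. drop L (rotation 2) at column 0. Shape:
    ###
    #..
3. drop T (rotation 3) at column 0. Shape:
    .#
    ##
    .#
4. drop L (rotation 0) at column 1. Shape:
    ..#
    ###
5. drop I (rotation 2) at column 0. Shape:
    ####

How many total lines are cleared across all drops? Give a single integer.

Answer: 1

Derivation:
Drop 1: L rot2 at col 0 lands with bottom-row=0; cleared 0 line(s) (total 0); column heights now [2 2 2 0], max=2
Drop 2: L rot2 at col 0 lands with bottom-row=2; cleared 0 line(s) (total 0); column heights now [4 4 4 0], max=4
Drop 3: T rot3 at col 0 lands with bottom-row=4; cleared 0 line(s) (total 0); column heights now [6 7 4 0], max=7
Drop 4: L rot0 at col 1 lands with bottom-row=7; cleared 0 line(s) (total 0); column heights now [6 8 8 9], max=9
Drop 5: I rot2 at col 0 lands with bottom-row=9; cleared 1 line(s) (total 1); column heights now [6 8 8 9], max=9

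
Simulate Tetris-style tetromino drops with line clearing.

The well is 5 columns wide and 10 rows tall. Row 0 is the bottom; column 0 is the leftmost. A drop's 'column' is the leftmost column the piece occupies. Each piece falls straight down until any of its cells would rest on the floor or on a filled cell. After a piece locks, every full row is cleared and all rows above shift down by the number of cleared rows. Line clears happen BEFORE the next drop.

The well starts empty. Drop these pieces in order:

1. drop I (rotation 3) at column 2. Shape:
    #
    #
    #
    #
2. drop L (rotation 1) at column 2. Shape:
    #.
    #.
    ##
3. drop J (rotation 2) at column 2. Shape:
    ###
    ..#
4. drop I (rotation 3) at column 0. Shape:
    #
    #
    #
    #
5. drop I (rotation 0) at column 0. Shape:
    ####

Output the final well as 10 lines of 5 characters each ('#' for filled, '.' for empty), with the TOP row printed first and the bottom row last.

Answer: .....
####.
..###
..#.#
..#..
..##.
#.#..
#.#..
#.#..
#.#..

Derivation:
Drop 1: I rot3 at col 2 lands with bottom-row=0; cleared 0 line(s) (total 0); column heights now [0 0 4 0 0], max=4
Drop 2: L rot1 at col 2 lands with bottom-row=4; cleared 0 line(s) (total 0); column heights now [0 0 7 5 0], max=7
Drop 3: J rot2 at col 2 lands with bottom-row=6; cleared 0 line(s) (total 0); column heights now [0 0 8 8 8], max=8
Drop 4: I rot3 at col 0 lands with bottom-row=0; cleared 0 line(s) (total 0); column heights now [4 0 8 8 8], max=8
Drop 5: I rot0 at col 0 lands with bottom-row=8; cleared 0 line(s) (total 0); column heights now [9 9 9 9 8], max=9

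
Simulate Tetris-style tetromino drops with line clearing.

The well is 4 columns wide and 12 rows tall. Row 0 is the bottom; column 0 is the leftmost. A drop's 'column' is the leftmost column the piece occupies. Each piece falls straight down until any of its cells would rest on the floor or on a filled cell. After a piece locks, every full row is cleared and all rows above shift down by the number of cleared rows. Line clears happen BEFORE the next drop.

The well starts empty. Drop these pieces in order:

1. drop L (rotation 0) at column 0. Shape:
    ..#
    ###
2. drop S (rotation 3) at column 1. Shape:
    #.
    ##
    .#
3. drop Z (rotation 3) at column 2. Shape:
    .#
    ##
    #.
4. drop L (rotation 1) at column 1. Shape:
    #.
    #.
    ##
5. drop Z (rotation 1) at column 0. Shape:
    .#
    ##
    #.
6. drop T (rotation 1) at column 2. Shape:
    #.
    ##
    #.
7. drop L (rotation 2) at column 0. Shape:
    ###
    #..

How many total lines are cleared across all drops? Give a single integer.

Drop 1: L rot0 at col 0 lands with bottom-row=0; cleared 0 line(s) (total 0); column heights now [1 1 2 0], max=2
Drop 2: S rot3 at col 1 lands with bottom-row=2; cleared 0 line(s) (total 0); column heights now [1 5 4 0], max=5
Drop 3: Z rot3 at col 2 lands with bottom-row=4; cleared 0 line(s) (total 0); column heights now [1 5 6 7], max=7
Drop 4: L rot1 at col 1 lands with bottom-row=6; cleared 0 line(s) (total 0); column heights now [1 9 7 7], max=9
Drop 5: Z rot1 at col 0 lands with bottom-row=8; cleared 0 line(s) (total 0); column heights now [10 11 7 7], max=11
Drop 6: T rot1 at col 2 lands with bottom-row=7; cleared 1 line(s) (total 1); column heights now [9 10 9 7], max=10
Drop 7: L rot2 at col 0 lands with bottom-row=9; cleared 0 line(s) (total 1); column heights now [11 11 11 7], max=11

Answer: 1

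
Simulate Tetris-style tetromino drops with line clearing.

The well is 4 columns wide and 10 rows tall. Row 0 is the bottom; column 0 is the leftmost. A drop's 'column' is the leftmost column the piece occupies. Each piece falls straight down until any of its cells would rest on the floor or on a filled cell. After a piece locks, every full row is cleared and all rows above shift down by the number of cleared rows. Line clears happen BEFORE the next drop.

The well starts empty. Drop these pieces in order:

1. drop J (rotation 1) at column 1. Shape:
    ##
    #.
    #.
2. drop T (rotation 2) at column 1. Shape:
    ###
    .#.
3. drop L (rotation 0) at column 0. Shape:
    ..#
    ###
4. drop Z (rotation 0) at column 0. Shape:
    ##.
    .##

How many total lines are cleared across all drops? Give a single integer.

Drop 1: J rot1 at col 1 lands with bottom-row=0; cleared 0 line(s) (total 0); column heights now [0 3 3 0], max=3
Drop 2: T rot2 at col 1 lands with bottom-row=3; cleared 0 line(s) (total 0); column heights now [0 5 5 5], max=5
Drop 3: L rot0 at col 0 lands with bottom-row=5; cleared 0 line(s) (total 0); column heights now [6 6 7 5], max=7
Drop 4: Z rot0 at col 0 lands with bottom-row=7; cleared 0 line(s) (total 0); column heights now [9 9 8 5], max=9

Answer: 0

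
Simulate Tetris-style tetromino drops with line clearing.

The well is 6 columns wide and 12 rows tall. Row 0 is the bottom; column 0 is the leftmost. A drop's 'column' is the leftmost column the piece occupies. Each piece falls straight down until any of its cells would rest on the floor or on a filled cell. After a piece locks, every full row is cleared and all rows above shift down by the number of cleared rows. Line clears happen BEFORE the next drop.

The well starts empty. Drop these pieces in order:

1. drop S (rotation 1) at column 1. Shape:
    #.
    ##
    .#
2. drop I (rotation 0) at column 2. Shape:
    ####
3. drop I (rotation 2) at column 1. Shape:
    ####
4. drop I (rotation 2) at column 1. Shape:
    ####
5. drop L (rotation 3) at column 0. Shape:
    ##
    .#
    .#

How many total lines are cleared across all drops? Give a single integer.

Drop 1: S rot1 at col 1 lands with bottom-row=0; cleared 0 line(s) (total 0); column heights now [0 3 2 0 0 0], max=3
Drop 2: I rot0 at col 2 lands with bottom-row=2; cleared 0 line(s) (total 0); column heights now [0 3 3 3 3 3], max=3
Drop 3: I rot2 at col 1 lands with bottom-row=3; cleared 0 line(s) (total 0); column heights now [0 4 4 4 4 3], max=4
Drop 4: I rot2 at col 1 lands with bottom-row=4; cleared 0 line(s) (total 0); column heights now [0 5 5 5 5 3], max=5
Drop 5: L rot3 at col 0 lands with bottom-row=5; cleared 0 line(s) (total 0); column heights now [8 8 5 5 5 3], max=8

Answer: 0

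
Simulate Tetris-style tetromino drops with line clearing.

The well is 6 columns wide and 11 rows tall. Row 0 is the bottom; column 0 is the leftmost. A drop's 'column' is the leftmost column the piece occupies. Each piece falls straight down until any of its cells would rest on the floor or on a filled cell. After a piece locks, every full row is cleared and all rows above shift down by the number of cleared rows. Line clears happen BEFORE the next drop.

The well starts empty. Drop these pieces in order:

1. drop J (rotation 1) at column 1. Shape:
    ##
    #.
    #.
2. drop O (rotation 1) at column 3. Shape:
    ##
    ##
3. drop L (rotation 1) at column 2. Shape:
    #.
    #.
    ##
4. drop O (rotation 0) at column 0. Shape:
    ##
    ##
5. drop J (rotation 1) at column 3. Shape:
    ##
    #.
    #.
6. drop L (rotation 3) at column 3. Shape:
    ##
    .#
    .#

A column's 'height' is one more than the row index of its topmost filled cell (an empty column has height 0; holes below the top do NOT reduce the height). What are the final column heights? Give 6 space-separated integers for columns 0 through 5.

Drop 1: J rot1 at col 1 lands with bottom-row=0; cleared 0 line(s) (total 0); column heights now [0 3 3 0 0 0], max=3
Drop 2: O rot1 at col 3 lands with bottom-row=0; cleared 0 line(s) (total 0); column heights now [0 3 3 2 2 0], max=3
Drop 3: L rot1 at col 2 lands with bottom-row=3; cleared 0 line(s) (total 0); column heights now [0 3 6 4 2 0], max=6
Drop 4: O rot0 at col 0 lands with bottom-row=3; cleared 0 line(s) (total 0); column heights now [5 5 6 4 2 0], max=6
Drop 5: J rot1 at col 3 lands with bottom-row=4; cleared 0 line(s) (total 0); column heights now [5 5 6 7 7 0], max=7
Drop 6: L rot3 at col 3 lands with bottom-row=7; cleared 0 line(s) (total 0); column heights now [5 5 6 10 10 0], max=10

Answer: 5 5 6 10 10 0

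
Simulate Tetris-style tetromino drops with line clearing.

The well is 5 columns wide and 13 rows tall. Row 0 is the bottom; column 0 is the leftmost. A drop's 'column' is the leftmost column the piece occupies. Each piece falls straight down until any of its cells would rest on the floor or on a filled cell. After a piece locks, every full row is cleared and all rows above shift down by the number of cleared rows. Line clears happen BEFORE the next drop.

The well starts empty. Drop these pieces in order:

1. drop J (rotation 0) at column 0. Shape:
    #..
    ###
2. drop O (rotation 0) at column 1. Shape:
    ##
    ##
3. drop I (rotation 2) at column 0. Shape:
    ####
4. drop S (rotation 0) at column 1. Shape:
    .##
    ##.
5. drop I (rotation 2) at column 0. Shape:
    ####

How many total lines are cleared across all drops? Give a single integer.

Answer: 0

Derivation:
Drop 1: J rot0 at col 0 lands with bottom-row=0; cleared 0 line(s) (total 0); column heights now [2 1 1 0 0], max=2
Drop 2: O rot0 at col 1 lands with bottom-row=1; cleared 0 line(s) (total 0); column heights now [2 3 3 0 0], max=3
Drop 3: I rot2 at col 0 lands with bottom-row=3; cleared 0 line(s) (total 0); column heights now [4 4 4 4 0], max=4
Drop 4: S rot0 at col 1 lands with bottom-row=4; cleared 0 line(s) (total 0); column heights now [4 5 6 6 0], max=6
Drop 5: I rot2 at col 0 lands with bottom-row=6; cleared 0 line(s) (total 0); column heights now [7 7 7 7 0], max=7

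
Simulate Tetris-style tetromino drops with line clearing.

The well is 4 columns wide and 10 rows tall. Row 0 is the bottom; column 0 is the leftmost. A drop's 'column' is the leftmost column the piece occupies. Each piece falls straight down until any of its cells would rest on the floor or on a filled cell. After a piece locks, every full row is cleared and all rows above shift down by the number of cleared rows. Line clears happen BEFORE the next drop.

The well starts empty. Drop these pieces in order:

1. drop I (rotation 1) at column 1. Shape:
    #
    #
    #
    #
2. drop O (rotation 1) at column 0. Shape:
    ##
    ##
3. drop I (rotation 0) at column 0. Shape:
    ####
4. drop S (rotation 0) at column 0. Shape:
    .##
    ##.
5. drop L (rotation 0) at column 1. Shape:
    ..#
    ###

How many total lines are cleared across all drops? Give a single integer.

Drop 1: I rot1 at col 1 lands with bottom-row=0; cleared 0 line(s) (total 0); column heights now [0 4 0 0], max=4
Drop 2: O rot1 at col 0 lands with bottom-row=4; cleared 0 line(s) (total 0); column heights now [6 6 0 0], max=6
Drop 3: I rot0 at col 0 lands with bottom-row=6; cleared 1 line(s) (total 1); column heights now [6 6 0 0], max=6
Drop 4: S rot0 at col 0 lands with bottom-row=6; cleared 0 line(s) (total 1); column heights now [7 8 8 0], max=8
Drop 5: L rot0 at col 1 lands with bottom-row=8; cleared 0 line(s) (total 1); column heights now [7 9 9 10], max=10

Answer: 1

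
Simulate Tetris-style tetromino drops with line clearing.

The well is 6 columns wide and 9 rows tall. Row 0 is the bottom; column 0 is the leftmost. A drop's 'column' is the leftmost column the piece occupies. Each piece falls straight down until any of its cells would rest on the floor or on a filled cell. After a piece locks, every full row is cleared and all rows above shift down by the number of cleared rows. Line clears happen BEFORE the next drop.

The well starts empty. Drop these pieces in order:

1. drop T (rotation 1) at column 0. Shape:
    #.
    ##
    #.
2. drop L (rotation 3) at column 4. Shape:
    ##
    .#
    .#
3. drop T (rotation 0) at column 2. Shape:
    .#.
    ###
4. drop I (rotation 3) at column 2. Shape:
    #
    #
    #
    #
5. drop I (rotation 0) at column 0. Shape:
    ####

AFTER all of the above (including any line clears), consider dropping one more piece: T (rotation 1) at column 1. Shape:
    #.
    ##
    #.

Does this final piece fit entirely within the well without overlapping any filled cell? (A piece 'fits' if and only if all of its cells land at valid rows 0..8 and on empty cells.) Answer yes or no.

Answer: no

Derivation:
Drop 1: T rot1 at col 0 lands with bottom-row=0; cleared 0 line(s) (total 0); column heights now [3 2 0 0 0 0], max=3
Drop 2: L rot3 at col 4 lands with bottom-row=0; cleared 0 line(s) (total 0); column heights now [3 2 0 0 3 3], max=3
Drop 3: T rot0 at col 2 lands with bottom-row=3; cleared 0 line(s) (total 0); column heights now [3 2 4 5 4 3], max=5
Drop 4: I rot3 at col 2 lands with bottom-row=4; cleared 0 line(s) (total 0); column heights now [3 2 8 5 4 3], max=8
Drop 5: I rot0 at col 0 lands with bottom-row=8; cleared 0 line(s) (total 0); column heights now [9 9 9 9 4 3], max=9
Test piece T rot1 at col 1 (width 2): heights before test = [9 9 9 9 4 3]; fits = False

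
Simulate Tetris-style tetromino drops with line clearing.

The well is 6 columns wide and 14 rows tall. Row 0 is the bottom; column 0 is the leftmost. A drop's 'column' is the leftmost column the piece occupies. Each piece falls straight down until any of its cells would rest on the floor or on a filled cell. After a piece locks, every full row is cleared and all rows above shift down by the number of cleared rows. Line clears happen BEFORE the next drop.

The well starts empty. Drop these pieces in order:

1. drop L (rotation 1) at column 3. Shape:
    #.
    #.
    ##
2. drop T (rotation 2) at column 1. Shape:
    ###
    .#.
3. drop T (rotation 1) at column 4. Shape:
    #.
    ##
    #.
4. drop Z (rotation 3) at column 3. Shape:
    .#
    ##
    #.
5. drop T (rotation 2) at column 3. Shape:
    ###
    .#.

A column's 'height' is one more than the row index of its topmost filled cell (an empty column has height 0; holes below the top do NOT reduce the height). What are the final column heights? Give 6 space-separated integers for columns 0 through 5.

Drop 1: L rot1 at col 3 lands with bottom-row=0; cleared 0 line(s) (total 0); column heights now [0 0 0 3 1 0], max=3
Drop 2: T rot2 at col 1 lands with bottom-row=2; cleared 0 line(s) (total 0); column heights now [0 4 4 4 1 0], max=4
Drop 3: T rot1 at col 4 lands with bottom-row=1; cleared 0 line(s) (total 0); column heights now [0 4 4 4 4 3], max=4
Drop 4: Z rot3 at col 3 lands with bottom-row=4; cleared 0 line(s) (total 0); column heights now [0 4 4 6 7 3], max=7
Drop 5: T rot2 at col 3 lands with bottom-row=7; cleared 0 line(s) (total 0); column heights now [0 4 4 9 9 9], max=9

Answer: 0 4 4 9 9 9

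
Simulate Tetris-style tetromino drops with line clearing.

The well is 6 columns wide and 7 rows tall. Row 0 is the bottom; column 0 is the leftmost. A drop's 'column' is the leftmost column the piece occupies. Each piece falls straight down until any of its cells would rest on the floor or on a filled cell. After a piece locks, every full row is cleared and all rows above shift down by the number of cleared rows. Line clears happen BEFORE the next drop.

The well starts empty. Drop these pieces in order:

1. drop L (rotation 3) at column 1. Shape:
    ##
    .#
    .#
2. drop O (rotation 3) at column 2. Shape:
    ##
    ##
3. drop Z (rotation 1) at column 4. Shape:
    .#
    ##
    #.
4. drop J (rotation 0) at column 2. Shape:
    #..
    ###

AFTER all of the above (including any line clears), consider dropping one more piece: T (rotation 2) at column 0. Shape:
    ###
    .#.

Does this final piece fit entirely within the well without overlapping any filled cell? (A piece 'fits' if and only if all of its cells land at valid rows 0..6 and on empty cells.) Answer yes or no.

Answer: no

Derivation:
Drop 1: L rot3 at col 1 lands with bottom-row=0; cleared 0 line(s) (total 0); column heights now [0 3 3 0 0 0], max=3
Drop 2: O rot3 at col 2 lands with bottom-row=3; cleared 0 line(s) (total 0); column heights now [0 3 5 5 0 0], max=5
Drop 3: Z rot1 at col 4 lands with bottom-row=0; cleared 0 line(s) (total 0); column heights now [0 3 5 5 2 3], max=5
Drop 4: J rot0 at col 2 lands with bottom-row=5; cleared 0 line(s) (total 0); column heights now [0 3 7 6 6 3], max=7
Test piece T rot2 at col 0 (width 3): heights before test = [0 3 7 6 6 3]; fits = False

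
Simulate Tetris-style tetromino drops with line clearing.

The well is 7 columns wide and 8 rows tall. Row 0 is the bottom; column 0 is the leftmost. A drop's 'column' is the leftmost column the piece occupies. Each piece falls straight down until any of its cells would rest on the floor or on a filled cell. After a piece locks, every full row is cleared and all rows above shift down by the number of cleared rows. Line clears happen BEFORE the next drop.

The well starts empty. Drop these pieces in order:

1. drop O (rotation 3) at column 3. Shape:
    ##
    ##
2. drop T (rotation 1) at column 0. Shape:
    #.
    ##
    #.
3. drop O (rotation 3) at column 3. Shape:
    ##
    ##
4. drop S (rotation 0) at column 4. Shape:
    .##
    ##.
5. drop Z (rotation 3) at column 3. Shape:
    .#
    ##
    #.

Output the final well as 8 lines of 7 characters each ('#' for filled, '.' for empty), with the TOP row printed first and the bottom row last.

Drop 1: O rot3 at col 3 lands with bottom-row=0; cleared 0 line(s) (total 0); column heights now [0 0 0 2 2 0 0], max=2
Drop 2: T rot1 at col 0 lands with bottom-row=0; cleared 0 line(s) (total 0); column heights now [3 2 0 2 2 0 0], max=3
Drop 3: O rot3 at col 3 lands with bottom-row=2; cleared 0 line(s) (total 0); column heights now [3 2 0 4 4 0 0], max=4
Drop 4: S rot0 at col 4 lands with bottom-row=4; cleared 0 line(s) (total 0); column heights now [3 2 0 4 5 6 6], max=6
Drop 5: Z rot3 at col 3 lands with bottom-row=4; cleared 0 line(s) (total 0); column heights now [3 2 0 6 7 6 6], max=7

Answer: .......
....#..
...####
...###.
...##..
#..##..
##.##..
#..##..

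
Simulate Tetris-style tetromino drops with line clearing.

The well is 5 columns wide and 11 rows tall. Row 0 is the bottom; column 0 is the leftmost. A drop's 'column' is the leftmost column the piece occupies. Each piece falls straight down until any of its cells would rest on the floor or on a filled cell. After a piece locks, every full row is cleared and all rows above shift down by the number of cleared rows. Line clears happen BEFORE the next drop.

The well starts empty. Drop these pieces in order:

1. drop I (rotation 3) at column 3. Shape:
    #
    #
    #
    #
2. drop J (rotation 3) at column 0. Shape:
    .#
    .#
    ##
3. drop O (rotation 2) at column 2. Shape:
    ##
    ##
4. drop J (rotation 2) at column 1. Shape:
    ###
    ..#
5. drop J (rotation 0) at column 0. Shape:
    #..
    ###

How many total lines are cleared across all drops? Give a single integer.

Answer: 0

Derivation:
Drop 1: I rot3 at col 3 lands with bottom-row=0; cleared 0 line(s) (total 0); column heights now [0 0 0 4 0], max=4
Drop 2: J rot3 at col 0 lands with bottom-row=0; cleared 0 line(s) (total 0); column heights now [1 3 0 4 0], max=4
Drop 3: O rot2 at col 2 lands with bottom-row=4; cleared 0 line(s) (total 0); column heights now [1 3 6 6 0], max=6
Drop 4: J rot2 at col 1 lands with bottom-row=6; cleared 0 line(s) (total 0); column heights now [1 8 8 8 0], max=8
Drop 5: J rot0 at col 0 lands with bottom-row=8; cleared 0 line(s) (total 0); column heights now [10 9 9 8 0], max=10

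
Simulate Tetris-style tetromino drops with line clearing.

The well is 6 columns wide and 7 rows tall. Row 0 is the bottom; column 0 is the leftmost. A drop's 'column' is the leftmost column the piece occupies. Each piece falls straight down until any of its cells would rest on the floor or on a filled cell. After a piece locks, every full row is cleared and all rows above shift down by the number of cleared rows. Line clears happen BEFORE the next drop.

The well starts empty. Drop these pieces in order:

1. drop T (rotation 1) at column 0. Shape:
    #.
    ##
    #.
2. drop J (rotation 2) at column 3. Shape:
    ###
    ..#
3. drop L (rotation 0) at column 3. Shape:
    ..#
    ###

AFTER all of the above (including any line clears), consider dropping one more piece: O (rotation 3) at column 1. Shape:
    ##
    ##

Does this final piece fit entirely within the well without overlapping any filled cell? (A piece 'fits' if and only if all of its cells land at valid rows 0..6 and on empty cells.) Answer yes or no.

Drop 1: T rot1 at col 0 lands with bottom-row=0; cleared 0 line(s) (total 0); column heights now [3 2 0 0 0 0], max=3
Drop 2: J rot2 at col 3 lands with bottom-row=0; cleared 0 line(s) (total 0); column heights now [3 2 0 2 2 2], max=3
Drop 3: L rot0 at col 3 lands with bottom-row=2; cleared 0 line(s) (total 0); column heights now [3 2 0 3 3 4], max=4
Test piece O rot3 at col 1 (width 2): heights before test = [3 2 0 3 3 4]; fits = True

Answer: yes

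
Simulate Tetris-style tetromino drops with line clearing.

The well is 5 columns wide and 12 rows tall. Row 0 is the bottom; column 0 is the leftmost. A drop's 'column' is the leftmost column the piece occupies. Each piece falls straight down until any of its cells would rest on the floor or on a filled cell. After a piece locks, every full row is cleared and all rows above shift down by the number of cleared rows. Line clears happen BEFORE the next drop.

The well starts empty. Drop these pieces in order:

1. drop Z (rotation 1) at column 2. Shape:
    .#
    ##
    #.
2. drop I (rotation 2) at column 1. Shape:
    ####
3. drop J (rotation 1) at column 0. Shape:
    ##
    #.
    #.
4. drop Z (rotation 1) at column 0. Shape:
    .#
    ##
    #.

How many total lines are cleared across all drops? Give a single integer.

Answer: 1

Derivation:
Drop 1: Z rot1 at col 2 lands with bottom-row=0; cleared 0 line(s) (total 0); column heights now [0 0 2 3 0], max=3
Drop 2: I rot2 at col 1 lands with bottom-row=3; cleared 0 line(s) (total 0); column heights now [0 4 4 4 4], max=4
Drop 3: J rot1 at col 0 lands with bottom-row=2; cleared 1 line(s) (total 1); column heights now [4 4 2 3 0], max=4
Drop 4: Z rot1 at col 0 lands with bottom-row=4; cleared 0 line(s) (total 1); column heights now [6 7 2 3 0], max=7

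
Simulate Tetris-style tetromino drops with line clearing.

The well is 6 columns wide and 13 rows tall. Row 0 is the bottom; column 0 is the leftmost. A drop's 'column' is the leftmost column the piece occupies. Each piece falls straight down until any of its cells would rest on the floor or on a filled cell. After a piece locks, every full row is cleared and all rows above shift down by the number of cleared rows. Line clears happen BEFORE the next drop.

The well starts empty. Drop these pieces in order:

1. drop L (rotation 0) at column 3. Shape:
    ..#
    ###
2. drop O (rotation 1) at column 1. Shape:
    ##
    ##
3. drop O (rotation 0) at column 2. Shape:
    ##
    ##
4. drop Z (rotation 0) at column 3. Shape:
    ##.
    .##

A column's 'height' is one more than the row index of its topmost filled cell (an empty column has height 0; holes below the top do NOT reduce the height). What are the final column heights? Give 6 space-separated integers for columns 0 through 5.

Answer: 0 2 4 5 5 4

Derivation:
Drop 1: L rot0 at col 3 lands with bottom-row=0; cleared 0 line(s) (total 0); column heights now [0 0 0 1 1 2], max=2
Drop 2: O rot1 at col 1 lands with bottom-row=0; cleared 0 line(s) (total 0); column heights now [0 2 2 1 1 2], max=2
Drop 3: O rot0 at col 2 lands with bottom-row=2; cleared 0 line(s) (total 0); column heights now [0 2 4 4 1 2], max=4
Drop 4: Z rot0 at col 3 lands with bottom-row=3; cleared 0 line(s) (total 0); column heights now [0 2 4 5 5 4], max=5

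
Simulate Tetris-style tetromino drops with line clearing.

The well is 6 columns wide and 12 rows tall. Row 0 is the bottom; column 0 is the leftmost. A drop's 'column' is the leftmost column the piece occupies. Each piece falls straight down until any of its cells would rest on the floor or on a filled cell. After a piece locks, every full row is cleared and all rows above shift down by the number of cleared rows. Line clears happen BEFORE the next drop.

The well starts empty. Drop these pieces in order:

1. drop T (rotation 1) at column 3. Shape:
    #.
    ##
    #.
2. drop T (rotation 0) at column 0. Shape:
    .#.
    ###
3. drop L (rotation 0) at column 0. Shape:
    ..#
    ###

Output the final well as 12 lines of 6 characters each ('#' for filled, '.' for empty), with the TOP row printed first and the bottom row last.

Answer: ......
......
......
......
......
......
......
......
..#...
####..
.#.##.
####..

Derivation:
Drop 1: T rot1 at col 3 lands with bottom-row=0; cleared 0 line(s) (total 0); column heights now [0 0 0 3 2 0], max=3
Drop 2: T rot0 at col 0 lands with bottom-row=0; cleared 0 line(s) (total 0); column heights now [1 2 1 3 2 0], max=3
Drop 3: L rot0 at col 0 lands with bottom-row=2; cleared 0 line(s) (total 0); column heights now [3 3 4 3 2 0], max=4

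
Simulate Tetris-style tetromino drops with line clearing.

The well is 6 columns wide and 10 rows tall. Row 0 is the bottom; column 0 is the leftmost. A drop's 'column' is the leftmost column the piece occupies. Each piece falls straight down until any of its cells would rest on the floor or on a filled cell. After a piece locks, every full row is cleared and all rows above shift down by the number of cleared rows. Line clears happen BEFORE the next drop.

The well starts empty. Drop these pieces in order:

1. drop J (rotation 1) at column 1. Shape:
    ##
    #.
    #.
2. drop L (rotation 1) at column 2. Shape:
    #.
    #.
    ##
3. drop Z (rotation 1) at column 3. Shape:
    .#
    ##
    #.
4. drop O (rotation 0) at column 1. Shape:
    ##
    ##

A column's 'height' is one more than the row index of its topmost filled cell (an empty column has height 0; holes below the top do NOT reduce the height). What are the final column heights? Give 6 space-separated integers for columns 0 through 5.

Drop 1: J rot1 at col 1 lands with bottom-row=0; cleared 0 line(s) (total 0); column heights now [0 3 3 0 0 0], max=3
Drop 2: L rot1 at col 2 lands with bottom-row=3; cleared 0 line(s) (total 0); column heights now [0 3 6 4 0 0], max=6
Drop 3: Z rot1 at col 3 lands with bottom-row=4; cleared 0 line(s) (total 0); column heights now [0 3 6 6 7 0], max=7
Drop 4: O rot0 at col 1 lands with bottom-row=6; cleared 0 line(s) (total 0); column heights now [0 8 8 6 7 0], max=8

Answer: 0 8 8 6 7 0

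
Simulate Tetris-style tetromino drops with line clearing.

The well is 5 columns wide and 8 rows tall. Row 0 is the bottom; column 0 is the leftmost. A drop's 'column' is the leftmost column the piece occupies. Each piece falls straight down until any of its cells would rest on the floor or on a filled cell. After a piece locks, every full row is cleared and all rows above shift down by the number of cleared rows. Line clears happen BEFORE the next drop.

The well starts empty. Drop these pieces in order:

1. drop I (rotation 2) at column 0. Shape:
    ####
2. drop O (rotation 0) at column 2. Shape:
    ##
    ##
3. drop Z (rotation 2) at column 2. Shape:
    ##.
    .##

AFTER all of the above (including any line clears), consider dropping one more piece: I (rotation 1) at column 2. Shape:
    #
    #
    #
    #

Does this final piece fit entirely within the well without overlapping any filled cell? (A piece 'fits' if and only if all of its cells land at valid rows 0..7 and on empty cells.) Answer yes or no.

Drop 1: I rot2 at col 0 lands with bottom-row=0; cleared 0 line(s) (total 0); column heights now [1 1 1 1 0], max=1
Drop 2: O rot0 at col 2 lands with bottom-row=1; cleared 0 line(s) (total 0); column heights now [1 1 3 3 0], max=3
Drop 3: Z rot2 at col 2 lands with bottom-row=3; cleared 0 line(s) (total 0); column heights now [1 1 5 5 4], max=5
Test piece I rot1 at col 2 (width 1): heights before test = [1 1 5 5 4]; fits = False

Answer: no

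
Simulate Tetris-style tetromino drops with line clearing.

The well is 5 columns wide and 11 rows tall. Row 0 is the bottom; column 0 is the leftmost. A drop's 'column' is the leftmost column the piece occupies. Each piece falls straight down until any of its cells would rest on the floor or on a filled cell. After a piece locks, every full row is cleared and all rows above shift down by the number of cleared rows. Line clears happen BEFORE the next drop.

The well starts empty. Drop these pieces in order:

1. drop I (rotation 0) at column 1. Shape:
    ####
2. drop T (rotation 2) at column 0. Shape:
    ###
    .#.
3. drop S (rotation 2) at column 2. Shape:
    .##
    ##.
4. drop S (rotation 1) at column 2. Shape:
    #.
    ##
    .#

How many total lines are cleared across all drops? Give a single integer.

Drop 1: I rot0 at col 1 lands with bottom-row=0; cleared 0 line(s) (total 0); column heights now [0 1 1 1 1], max=1
Drop 2: T rot2 at col 0 lands with bottom-row=1; cleared 0 line(s) (total 0); column heights now [3 3 3 1 1], max=3
Drop 3: S rot2 at col 2 lands with bottom-row=3; cleared 0 line(s) (total 0); column heights now [3 3 4 5 5], max=5
Drop 4: S rot1 at col 2 lands with bottom-row=5; cleared 0 line(s) (total 0); column heights now [3 3 8 7 5], max=8

Answer: 0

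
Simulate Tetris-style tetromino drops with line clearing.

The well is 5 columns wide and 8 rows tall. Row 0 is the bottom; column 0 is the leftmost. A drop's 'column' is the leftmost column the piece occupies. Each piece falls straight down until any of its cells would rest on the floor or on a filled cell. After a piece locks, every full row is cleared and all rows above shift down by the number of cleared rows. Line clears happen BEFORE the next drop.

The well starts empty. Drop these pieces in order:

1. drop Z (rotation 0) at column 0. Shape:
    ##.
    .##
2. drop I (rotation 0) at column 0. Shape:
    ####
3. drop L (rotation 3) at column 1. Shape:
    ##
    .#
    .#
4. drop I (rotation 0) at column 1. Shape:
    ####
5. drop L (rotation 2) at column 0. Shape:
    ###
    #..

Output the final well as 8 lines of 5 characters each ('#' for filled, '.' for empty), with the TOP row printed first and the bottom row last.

Answer: .....
###..
.##..
..#..
..#..
####.
##...
.##..

Derivation:
Drop 1: Z rot0 at col 0 lands with bottom-row=0; cleared 0 line(s) (total 0); column heights now [2 2 1 0 0], max=2
Drop 2: I rot0 at col 0 lands with bottom-row=2; cleared 0 line(s) (total 0); column heights now [3 3 3 3 0], max=3
Drop 3: L rot3 at col 1 lands with bottom-row=3; cleared 0 line(s) (total 0); column heights now [3 6 6 3 0], max=6
Drop 4: I rot0 at col 1 lands with bottom-row=6; cleared 0 line(s) (total 0); column heights now [3 7 7 7 7], max=7
Drop 5: L rot2 at col 0 lands with bottom-row=6; cleared 1 line(s) (total 1); column heights now [7 7 7 3 0], max=7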